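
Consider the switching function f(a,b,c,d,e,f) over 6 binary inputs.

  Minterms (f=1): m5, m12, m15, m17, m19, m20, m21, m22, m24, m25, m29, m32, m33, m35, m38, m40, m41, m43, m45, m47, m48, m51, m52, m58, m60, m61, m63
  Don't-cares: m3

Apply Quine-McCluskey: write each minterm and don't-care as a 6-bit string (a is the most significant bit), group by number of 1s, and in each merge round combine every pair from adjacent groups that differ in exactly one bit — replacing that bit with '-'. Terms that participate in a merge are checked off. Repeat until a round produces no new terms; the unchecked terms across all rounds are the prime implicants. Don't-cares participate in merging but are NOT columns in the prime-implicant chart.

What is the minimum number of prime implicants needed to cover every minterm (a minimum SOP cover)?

14

[col 0] 000011*, 000101*, 001100, 001111*, 010001*, 010011*, 010100*, 010101*, 010110*, 011000*, 011001*, 011101*, 100000*, 100001*, 100011*, 100110, 101000*, 101001*, 101011*, 101101*, 101111*, 110000*, 110011*, 110100*, 111010, 111100*, 111101*, 111111*
[col 1] -00011*, -01111, -10011*, -10100, -11101, 0-0011*, 0-0101, 01-001*, 01-101*, 010-01*, 0100-1, 0101-0, 01010-, 011-01*, 01100-, 1-0000, 1-0011*, 1-1101*, 1-1111*, 10-000*, 10-001*, 10-011*, 1000-1*, 10000-*, 101-01*, 101-11*, 1010-1*, 10100-*, 1011-1*, 11-100, 110-00, 1111-1*, 11110-
[col 2] --0011, 01--01, 1-11-1, 10-0-1, 10-00-, 101--1
Prime implicants: --0011, -01111, -10100, -11101, 0-0101, 001100, 01--01, 0100-1, 0101-0, 01010-, 01100-, 1-0000, 1-11-1, 10-0-1, 10-00-, 100110, 101--1, 11-100, 110-00, 111010, 11110-
PI chart (minterm → PIs covering it):
  5 | 0-0101  (sole → essential)
  12 | 001100  (sole → essential)
  15 | -01111  (sole → essential)
  17 | 01--01,0100-1
  19 | --0011,0100-1
  20 | -10100,0101-0,01010-
  21 | 0-0101,01--01,01010-
  22 | 0101-0  (sole → essential)
  24 | 01100-  (sole → essential)
  25 | 01--01,01100-
  29 | -11101,01--01
  32 | 1-0000,10-00-
  33 | 10-0-1,10-00-
  35 | --0011,10-0-1
  38 | 100110  (sole → essential)
  40 | 10-00-  (sole → essential)
  41 | 10-0-1,10-00-,101--1
  43 | 10-0-1,101--1
  45 | 1-11-1,101--1
  47 | -01111,1-11-1,101--1
  48 | 1-0000,110-00
  51 | --0011  (sole → essential)
  52 | -10100,11-100,110-00
  58 | 111010  (sole → essential)
  60 | 11-100,11110-
  61 | -11101,1-11-1,11110-
  63 | 1-11-1  (sole → essential)
Essential prime implicants: --0011, -01111, 0-0101, 001100, 0101-0, 01100-, 1-11-1, 10-00-, 100110, 111010
Petrick residual → 01--01, 1-0000, 10-0-1, 11-100
Minimum SOP uses 14 PIs: c'd'ef + b'cdef + a'c'de'f + a'b'cde'f' + a'be'f + a'bc'df' + a'bcd'e' + ac'd'e'f' + acdf + ab'd'f + ab'd'e' + ab'c'def' + abde'f' + abcd'ef'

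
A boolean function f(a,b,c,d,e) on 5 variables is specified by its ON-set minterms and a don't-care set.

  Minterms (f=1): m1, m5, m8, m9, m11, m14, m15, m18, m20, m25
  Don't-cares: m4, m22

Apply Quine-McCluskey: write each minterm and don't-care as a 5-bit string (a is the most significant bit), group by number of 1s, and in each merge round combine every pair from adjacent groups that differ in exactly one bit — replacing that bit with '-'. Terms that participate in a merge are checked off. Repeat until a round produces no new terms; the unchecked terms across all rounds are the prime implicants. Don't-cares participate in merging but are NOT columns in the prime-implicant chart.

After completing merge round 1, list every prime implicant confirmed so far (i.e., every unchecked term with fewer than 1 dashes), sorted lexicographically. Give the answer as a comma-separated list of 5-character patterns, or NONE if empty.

[col 0] 00001*, 00100*, 00101*, 01000*, 01001*, 01011*, 01110*, 01111*, 10010*, 10100*, 10110*, 11001*
[col 1] -0100, -1001, 0-001, 00-01, 0010-, 01-11, 010-1, 0100-, 0111-, 10-10, 101-0
Prime implicants: -0100, -1001, 0-001, 00-01, 0010-, 01-11, 010-1, 0100-, 0111-, 10-10, 101-0

NONE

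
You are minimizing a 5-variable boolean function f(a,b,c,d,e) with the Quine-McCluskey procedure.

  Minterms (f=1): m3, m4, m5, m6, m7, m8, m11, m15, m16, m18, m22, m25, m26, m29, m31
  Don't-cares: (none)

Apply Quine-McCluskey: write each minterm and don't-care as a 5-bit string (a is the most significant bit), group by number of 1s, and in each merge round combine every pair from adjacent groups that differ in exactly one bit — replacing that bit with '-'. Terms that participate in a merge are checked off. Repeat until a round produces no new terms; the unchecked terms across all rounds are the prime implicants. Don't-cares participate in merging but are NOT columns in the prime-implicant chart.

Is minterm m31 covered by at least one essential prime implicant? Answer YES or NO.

NO

Round 0: 00011✓ 00100✓ 00101✓ 00110✓ 00111✓ 01000 01011✓ 01111✓ 10000✓ 10010✓ 10110✓ 11001✓ 11010✓ 11101✓ 11111✓
Round 1: -0110 -1111 0-011✓ 0-111✓ 00-11✓ 001-0✓ 001-1✓ 0010-✓ 0011-✓ 01-11✓ 1-010 10-10 100-0 11-01 111-1
Round 2: 0--11 001--
PIs = {-0110, -1111, 0--11, 001--, 01000, 1-010, 10-10, 100-0, 11-01, 111-1}
Coverage chart:
  m3: 0--11 ←essential
  m4: 001-- ←essential
  m5: 001-- ←essential
  m6: -0110,001--
  m7: 0--11,001--
  m8: 01000 ←essential
  m11: 0--11 ←essential
  m15: -1111,0--11
  m16: 100-0 ←essential
  m18: 1-010,10-10,100-0
  m22: -0110,10-10
  m25: 11-01 ←essential
  m26: 1-010 ←essential
  m29: 11-01,111-1
  m31: -1111,111-1
Essential: 0--11, 001--, 01000, 1-010, 100-0, 11-01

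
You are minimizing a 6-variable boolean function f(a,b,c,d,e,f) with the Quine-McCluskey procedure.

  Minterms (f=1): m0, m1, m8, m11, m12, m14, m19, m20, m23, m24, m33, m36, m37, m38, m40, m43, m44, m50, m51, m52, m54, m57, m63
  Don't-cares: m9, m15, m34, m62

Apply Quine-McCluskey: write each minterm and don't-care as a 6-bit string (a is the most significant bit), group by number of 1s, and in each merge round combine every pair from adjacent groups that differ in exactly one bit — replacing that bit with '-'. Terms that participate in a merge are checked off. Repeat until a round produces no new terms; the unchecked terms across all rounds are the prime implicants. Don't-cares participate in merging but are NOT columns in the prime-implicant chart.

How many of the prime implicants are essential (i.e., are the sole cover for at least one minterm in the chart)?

size-2^0 implicants → 000000(✓)  000001(✓)  001000(✓)  001001(✓)  001011(✓)  001100(✓)  001110(✓)  001111(✓)  010011(✓)  010100(✓)  010111(✓)  011000(✓)  100001(✓)  100010(✓)  100100(✓)  100101(✓)  100110(✓)  101000(✓)  101011(✓)  101100(✓)  110010(✓)  110011(✓)  110100(✓)  110110(✓)  111001  111110(✓)  111111(✓)
size-2^1 implicants → -00001  -01000(✓)  -01011  -01100(✓)  -10011  -10100  0-1000  00-000(✓)  00-001(✓)  00000-(✓)  001-00(✓)  001-11  0010-1  00100-(✓)  0011-0  00111-  010-11  1-0010(✓)  1-0100(✓)  1-0110(✓)  10-100  100-01  100-10(✓)  1001-0(✓)  10010-  101-00(✓)  11-110  110-10(✓)  11001-  1101-0(✓)  11111-
size-2^2 implicants → -01-00  00-00-  1-0-10  1-01-0
Unchecked terms (primes): -00001, -01-00, -01011, -10011, -10100, 0-1000, 00-00-, 001-11, 0010-1, 0011-0, 00111-, 010-11, 1-0-10, 1-01-0, 10-100, 100-01, 10010-, 11-110, 11001-, 111001, 11111-
Minterm coverage:
  m0 ⊆ 00-00- [E]
  m1 ⊆ -00001,00-00-
  m8 ⊆ -01-00,0-1000,00-00-
  m11 ⊆ -01011,001-11,0010-1
  m12 ⊆ -01-00,0011-0
  m14 ⊆ 0011-0,00111-
  m19 ⊆ -10011,010-11
  m20 ⊆ -10100 [E]
  m23 ⊆ 010-11 [E]
  m24 ⊆ 0-1000 [E]
  m33 ⊆ -00001,100-01
  m36 ⊆ 1-01-0,10-100,10010-
  m37 ⊆ 100-01,10010-
  m38 ⊆ 1-0-10,1-01-0
  m40 ⊆ -01-00 [E]
  m43 ⊆ -01011 [E]
  m44 ⊆ -01-00,10-100
  m50 ⊆ 1-0-10,11001-
  m51 ⊆ -10011,11001-
  m52 ⊆ -10100,1-01-0
  m54 ⊆ 1-0-10,1-01-0,11-110
  m57 ⊆ 111001 [E]
  m63 ⊆ 11111- [E]
E = {-01-00, -01011, -10100, 0-1000, 00-00-, 010-11, 111001, 11111-}

8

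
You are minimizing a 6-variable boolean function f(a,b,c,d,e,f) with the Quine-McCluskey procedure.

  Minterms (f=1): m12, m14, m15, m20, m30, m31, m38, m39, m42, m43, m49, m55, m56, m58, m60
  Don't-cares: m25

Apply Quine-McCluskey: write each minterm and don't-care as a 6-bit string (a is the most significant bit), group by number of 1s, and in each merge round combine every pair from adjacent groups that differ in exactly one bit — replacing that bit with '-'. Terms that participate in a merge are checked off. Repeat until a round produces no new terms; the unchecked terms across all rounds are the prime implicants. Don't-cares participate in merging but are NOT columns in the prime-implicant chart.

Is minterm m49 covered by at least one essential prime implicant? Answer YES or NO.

YES

[col 0] 001100*, 001110*, 001111*, 010100, 011001, 011110*, 011111*, 100110*, 100111*, 101010*, 101011*, 110001, 110111*, 111000*, 111010*, 111100*
[col 1] 0-1110*, 0-1111*, 0011-0, 00111-*, 01111-*, 1-0111, 1-1010, 10011-, 10101-, 111-00, 1110-0
[col 2] 0-111-
Prime implicants: 0-111-, 0011-0, 010100, 011001, 1-0111, 1-1010, 10011-, 10101-, 110001, 111-00, 1110-0
PI chart (minterm → PIs covering it):
  12 | 0011-0  (sole → essential)
  14 | 0-111-,0011-0
  15 | 0-111-  (sole → essential)
  20 | 010100  (sole → essential)
  30 | 0-111-  (sole → essential)
  31 | 0-111-  (sole → essential)
  38 | 10011-  (sole → essential)
  39 | 1-0111,10011-
  42 | 1-1010,10101-
  43 | 10101-  (sole → essential)
  49 | 110001  (sole → essential)
  55 | 1-0111  (sole → essential)
  56 | 111-00,1110-0
  58 | 1-1010,1110-0
  60 | 111-00  (sole → essential)
Essential prime implicants: 0-111-, 0011-0, 010100, 1-0111, 10011-, 10101-, 110001, 111-00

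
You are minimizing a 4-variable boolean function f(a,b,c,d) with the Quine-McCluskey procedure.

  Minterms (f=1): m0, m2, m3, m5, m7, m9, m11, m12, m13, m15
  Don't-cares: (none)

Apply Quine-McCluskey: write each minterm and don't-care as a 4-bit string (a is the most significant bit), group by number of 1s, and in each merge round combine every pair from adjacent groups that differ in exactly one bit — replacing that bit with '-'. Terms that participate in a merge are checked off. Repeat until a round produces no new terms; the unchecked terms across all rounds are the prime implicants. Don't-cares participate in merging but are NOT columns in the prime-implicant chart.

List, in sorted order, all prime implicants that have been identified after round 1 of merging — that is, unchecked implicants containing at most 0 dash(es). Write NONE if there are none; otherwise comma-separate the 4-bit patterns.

NONE

size-2^0 implicants → 0000(✓)  0010(✓)  0011(✓)  0101(✓)  0111(✓)  1001(✓)  1011(✓)  1100(✓)  1101(✓)  1111(✓)
size-2^1 implicants → -011(✓)  -101(✓)  -111(✓)  0-11(✓)  00-0  001-  01-1(✓)  1-01(✓)  1-11(✓)  10-1(✓)  11-1(✓)  110-
size-2^2 implicants → --11  -1-1  1--1
Unchecked terms (primes): --11, -1-1, 00-0, 001-, 1--1, 110-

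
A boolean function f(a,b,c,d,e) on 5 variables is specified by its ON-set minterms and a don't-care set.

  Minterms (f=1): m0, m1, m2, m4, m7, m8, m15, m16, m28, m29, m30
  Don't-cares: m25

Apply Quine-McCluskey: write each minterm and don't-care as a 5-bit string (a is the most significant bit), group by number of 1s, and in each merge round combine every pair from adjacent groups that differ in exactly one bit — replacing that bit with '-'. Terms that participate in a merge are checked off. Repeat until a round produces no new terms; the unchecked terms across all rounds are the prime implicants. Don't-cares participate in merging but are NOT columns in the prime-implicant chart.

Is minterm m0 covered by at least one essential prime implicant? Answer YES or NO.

size-2^0 implicants → 00000(✓)  00001(✓)  00010(✓)  00100(✓)  00111(✓)  01000(✓)  01111(✓)  10000(✓)  11001(✓)  11100(✓)  11101(✓)  11110(✓)
size-2^1 implicants → -0000  0-000  0-111  00-00  000-0  0000-  11-01  111-0  1110-
Unchecked terms (primes): -0000, 0-000, 0-111, 00-00, 000-0, 0000-, 11-01, 111-0, 1110-
Minterm coverage:
  m0 ⊆ -0000,0-000,00-00,000-0,0000-
  m1 ⊆ 0000- [E]
  m2 ⊆ 000-0 [E]
  m4 ⊆ 00-00 [E]
  m7 ⊆ 0-111 [E]
  m8 ⊆ 0-000 [E]
  m15 ⊆ 0-111 [E]
  m16 ⊆ -0000 [E]
  m28 ⊆ 111-0,1110-
  m29 ⊆ 11-01,1110-
  m30 ⊆ 111-0 [E]
E = {-0000, 0-000, 0-111, 00-00, 000-0, 0000-, 111-0}

YES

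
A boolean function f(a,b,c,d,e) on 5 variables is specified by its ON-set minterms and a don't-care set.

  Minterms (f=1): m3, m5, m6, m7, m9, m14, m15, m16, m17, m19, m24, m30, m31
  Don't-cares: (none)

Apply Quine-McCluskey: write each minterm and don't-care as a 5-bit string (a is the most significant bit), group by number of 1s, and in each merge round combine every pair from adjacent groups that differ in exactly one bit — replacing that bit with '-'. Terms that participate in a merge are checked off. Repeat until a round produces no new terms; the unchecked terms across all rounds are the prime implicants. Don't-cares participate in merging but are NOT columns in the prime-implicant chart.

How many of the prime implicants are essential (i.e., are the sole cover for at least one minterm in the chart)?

[col 0] 00011*, 00101*, 00110*, 00111*, 01001, 01110*, 01111*, 10000*, 10001*, 10011*, 11000*, 11110*, 11111*
[col 1] -0011, -1110*, -1111*, 0-110*, 0-111*, 00-11, 001-1, 0011-*, 0111-*, 1-000, 100-1, 1000-, 1111-*
[col 2] -111-, 0-11-
Prime implicants: -0011, -111-, 0-11-, 00-11, 001-1, 01001, 1-000, 100-1, 1000-
PI chart (minterm → PIs covering it):
  3 | -0011,00-11
  5 | 001-1  (sole → essential)
  6 | 0-11-  (sole → essential)
  7 | 0-11-,00-11,001-1
  9 | 01001  (sole → essential)
  14 | -111-,0-11-
  15 | -111-,0-11-
  16 | 1-000,1000-
  17 | 100-1,1000-
  19 | -0011,100-1
  24 | 1-000  (sole → essential)
  30 | -111-  (sole → essential)
  31 | -111-  (sole → essential)
Essential prime implicants: -111-, 0-11-, 001-1, 01001, 1-000

5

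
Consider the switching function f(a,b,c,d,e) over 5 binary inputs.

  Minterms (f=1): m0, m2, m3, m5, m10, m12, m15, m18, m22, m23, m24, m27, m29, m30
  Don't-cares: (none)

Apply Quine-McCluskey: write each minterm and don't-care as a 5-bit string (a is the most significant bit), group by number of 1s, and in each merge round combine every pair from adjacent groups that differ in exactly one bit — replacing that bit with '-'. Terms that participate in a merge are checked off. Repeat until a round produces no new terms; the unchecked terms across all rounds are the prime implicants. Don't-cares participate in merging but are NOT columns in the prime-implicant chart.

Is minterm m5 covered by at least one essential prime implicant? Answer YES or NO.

size-2^0 implicants → 00000(✓)  00010(✓)  00011(✓)  00101  01010(✓)  01100  01111  10010(✓)  10110(✓)  10111(✓)  11000  11011  11101  11110(✓)
size-2^1 implicants → -0010  0-010  000-0  0001-  1-110  10-10  1011-
Unchecked terms (primes): -0010, 0-010, 000-0, 0001-, 00101, 01100, 01111, 1-110, 10-10, 1011-, 11000, 11011, 11101
Minterm coverage:
  m0 ⊆ 000-0 [E]
  m2 ⊆ -0010,0-010,000-0,0001-
  m3 ⊆ 0001- [E]
  m5 ⊆ 00101 [E]
  m10 ⊆ 0-010 [E]
  m12 ⊆ 01100 [E]
  m15 ⊆ 01111 [E]
  m18 ⊆ -0010,10-10
  m22 ⊆ 1-110,10-10,1011-
  m23 ⊆ 1011- [E]
  m24 ⊆ 11000 [E]
  m27 ⊆ 11011 [E]
  m29 ⊆ 11101 [E]
  m30 ⊆ 1-110 [E]
E = {0-010, 000-0, 0001-, 00101, 01100, 01111, 1-110, 1011-, 11000, 11011, 11101}

YES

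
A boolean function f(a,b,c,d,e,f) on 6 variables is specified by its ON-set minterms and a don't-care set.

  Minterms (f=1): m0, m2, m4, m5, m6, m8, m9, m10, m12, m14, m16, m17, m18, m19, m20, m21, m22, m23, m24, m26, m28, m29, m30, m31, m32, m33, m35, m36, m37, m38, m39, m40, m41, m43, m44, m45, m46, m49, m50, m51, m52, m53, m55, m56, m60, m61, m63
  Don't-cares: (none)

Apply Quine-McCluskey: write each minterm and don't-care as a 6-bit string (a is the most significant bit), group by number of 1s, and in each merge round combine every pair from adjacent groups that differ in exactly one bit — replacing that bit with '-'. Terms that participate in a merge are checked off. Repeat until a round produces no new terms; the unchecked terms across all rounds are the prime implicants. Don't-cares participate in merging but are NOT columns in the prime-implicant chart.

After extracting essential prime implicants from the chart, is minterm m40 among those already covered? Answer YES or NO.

size-2^0 implicants → 000000(✓)  000010(✓)  000100(✓)  000101(✓)  000110(✓)  001000(✓)  001001(✓)  001010(✓)  001100(✓)  001110(✓)  010000(✓)  010001(✓)  010010(✓)  010011(✓)  010100(✓)  010101(✓)  010110(✓)  010111(✓)  011000(✓)  011010(✓)  011100(✓)  011101(✓)  011110(✓)  011111(✓)  100000(✓)  100001(✓)  100011(✓)  100100(✓)  100101(✓)  100110(✓)  100111(✓)  101000(✓)  101001(✓)  101011(✓)  101100(✓)  101101(✓)  101110(✓)  110001(✓)  110010(✓)  110011(✓)  110100(✓)  110101(✓)  110111(✓)  111000(✓)  111100(✓)  111101(✓)  111111(✓)
size-2^1 implicants → -00000(✓)  -00100(✓)  -00101(✓)  -00110(✓)  -01000(✓)  -01001(✓)  -01100(✓)  -01110(✓)  -10001(✓)  -10010(✓)  -10011(✓)  -10100(✓)  -10101(✓)  -10111(✓)  -11000(✓)  -11100(✓)  -11101(✓)  -11111(✓)  0-0000(✓)  0-0010(✓)  0-0100(✓)  0-0101(✓)  0-0110(✓)  0-1000(✓)  0-1010(✓)  0-1100(✓)  0-1110(✓)  00-000(✓)  00-010(✓)  00-100(✓)  00-110(✓)  000-00(✓)  000-10(✓)  0000-0(✓)  0001-0(✓)  00010-(✓)  001-00(✓)  001-10(✓)  0010-0(✓)  00100-(✓)  0011-0(✓)  01-000(✓)  01-010(✓)  01-100(✓)  01-101(✓)  01-110(✓)  01-111(✓)  010-00(✓)  010-01(✓)  010-10(✓)  010-11(✓)  0100-0(✓)  0100-1(✓)  01000-(✓)  01001-(✓)  0101-0(✓)  0101-1(✓)  01010-(✓)  01011-(✓)  011-00(✓)  011-10(✓)  0110-0(✓)  0111-0(✓)  0111-1(✓)  01110-(✓)  01111-(✓)  1-0001(✓)  1-0011(✓)  1-0100(✓)  1-0101(✓)  1-0111(✓)  1-1000(✓)  1-1100(✓)  1-1101(✓)  10-000(✓)  10-001(✓)  10-011(✓)  10-100(✓)  10-101(✓)  10-110(✓)  100-00(✓)  100-01(✓)  100-11(✓)  1000-1(✓)  10000-(✓)  1001-0(✓)  1001-1(✓)  10010-(✓)  10011-(✓)  101-00(✓)  101-01(✓)  1010-1(✓)  10100-(✓)  1011-0(✓)  10110-(✓)  11-100(✓)  11-101(✓)  11-111(✓)  110-01(✓)  110-11(✓)  1100-1(✓)  11001-(✓)  1101-1(✓)  11010-(✓)  111-00(✓)  1111-1(✓)  11110-(✓)
size-2^2 implicants → --0100(✓)  --0101(✓)  --1000(✓)  --1100(✓)  -0-000(✓)  -0-100(✓)  -0-110(✓)  -00-00(✓)  -001-0(✓)  -0010-(✓)  -01-00(✓)  -0100-  -011-0(✓)  -1-100(✓)  -1-101(✓)  -1-111(✓)  -10-01(✓)  -10-11(✓)  -100-1(✓)  -1001-  -101-1(✓)  -1010-(✓)  -11-00(✓)  -111-1(✓)  -1110-(✓)  0--000(✓)  0--010(✓)  0--100(✓)  0--110(✓)  0-0-00(✓)  0-0-10(✓)  0-00-0(✓)  0-01-0(✓)  0-010-(✓)  0-1-00(✓)  0-1-10(✓)  0-10-0(✓)  0-11-0(✓)  00--00(✓)  00--10(✓)  00-0-0(✓)  00-1-0(✓)  000--0(✓)  001--0(✓)  01--00(✓)  01--10(✓)  01-0-0(✓)  01-1-0(✓)  01-1-1(✓)  01-10-(✓)  01-11-(✓)  010--0(✓)  010--1(✓)  010-0-(✓)  010-1-(✓)  0100--(✓)  0101--(✓)  011--0(✓)  0111--(✓)  1--100(✓)  1--101(✓)  1-0-01(✓)  1-0-11(✓)  1-00-1(✓)  1-01-1(✓)  1-010-(✓)  1-1-00(✓)  1-110-(✓)  10--00(✓)  10--01(✓)  10-0-1  10-00-(✓)  10-1-0(✓)  10-10-(✓)  100--1(✓)  100-0-(✓)  1001--  101-0-(✓)  11-1-1(✓)  11-10-(✓)  110--1(✓)
size-2^3 implicants → ---100  --010-  --1-00  -0--00  -0-1-0  -1-1-1  -1-10-  -10--1  0---00(✓)  0---10(✓)  0--0-0(✓)  0--1-0(✓)  0-0--0(✓)  0-1--0(✓)  00---0(✓)  01---0(✓)  01-1--  010---  1--10-  1-0--1  10--0-
size-2^4 implicants → 0----0
Unchecked terms (primes): ---100, --010-, --1-00, -0--00, -0-1-0, -0100-, -1-1-1, -1-10-, -10--1, -1001-, 0----0, 01-1--, 010---, 1--10-, 1-0--1, 10--0-, 10-0-1, 1001--
Minterm coverage:
  m0 ⊆ -0--00,0----0
  m2 ⊆ 0----0 [E]
  m4 ⊆ ---100,--010-,-0--00,-0-1-0,0----0
  m5 ⊆ --010- [E]
  m6 ⊆ -0-1-0,0----0
  m8 ⊆ --1-00,-0--00,-0100-,0----0
  m9 ⊆ -0100- [E]
  m10 ⊆ 0----0 [E]
  m12 ⊆ ---100,--1-00,-0--00,-0-1-0,0----0
  m14 ⊆ -0-1-0,0----0
  m16 ⊆ 0----0,010---
  m17 ⊆ -10--1,010---
  m18 ⊆ -1001-,0----0,010---
  m19 ⊆ -10--1,-1001-,010---
  m20 ⊆ ---100,--010-,-1-10-,0----0,01-1--,010---
  m21 ⊆ --010-,-1-1-1,-1-10-,-10--1,01-1--,010---
  m22 ⊆ 0----0,01-1--,010---
  m23 ⊆ -1-1-1,-10--1,01-1--,010---
  m24 ⊆ --1-00,0----0
  m26 ⊆ 0----0 [E]
  m28 ⊆ ---100,--1-00,-1-10-,0----0,01-1--
  m29 ⊆ -1-1-1,-1-10-,01-1--
  m30 ⊆ 0----0,01-1--
  m31 ⊆ -1-1-1,01-1--
  m32 ⊆ -0--00,10--0-
  m33 ⊆ 1-0--1,10--0-,10-0-1
  m35 ⊆ 1-0--1,10-0-1
  m36 ⊆ ---100,--010-,-0--00,-0-1-0,1--10-,10--0-,1001--
  m37 ⊆ --010-,1--10-,1-0--1,10--0-,1001--
  m38 ⊆ -0-1-0,1001--
  m39 ⊆ 1-0--1,1001--
  m40 ⊆ --1-00,-0--00,-0100-,10--0-
  m41 ⊆ -0100-,10--0-,10-0-1
  m43 ⊆ 10-0-1 [E]
  m44 ⊆ ---100,--1-00,-0--00,-0-1-0,1--10-,10--0-
  m45 ⊆ 1--10-,10--0-
  m46 ⊆ -0-1-0 [E]
  m49 ⊆ -10--1,1-0--1
  m50 ⊆ -1001- [E]
  m51 ⊆ -10--1,-1001-,1-0--1
  m52 ⊆ ---100,--010-,-1-10-,1--10-
  m53 ⊆ --010-,-1-1-1,-1-10-,-10--1,1--10-,1-0--1
  m55 ⊆ -1-1-1,-10--1,1-0--1
  m56 ⊆ --1-00 [E]
  m60 ⊆ ---100,--1-00,-1-10-,1--10-
  m61 ⊆ -1-1-1,-1-10-,1--10-
  m63 ⊆ -1-1-1 [E]
E = {--010-, --1-00, -0-1-0, -0100-, -1-1-1, -1001-, 0----0, 10-0-1}

YES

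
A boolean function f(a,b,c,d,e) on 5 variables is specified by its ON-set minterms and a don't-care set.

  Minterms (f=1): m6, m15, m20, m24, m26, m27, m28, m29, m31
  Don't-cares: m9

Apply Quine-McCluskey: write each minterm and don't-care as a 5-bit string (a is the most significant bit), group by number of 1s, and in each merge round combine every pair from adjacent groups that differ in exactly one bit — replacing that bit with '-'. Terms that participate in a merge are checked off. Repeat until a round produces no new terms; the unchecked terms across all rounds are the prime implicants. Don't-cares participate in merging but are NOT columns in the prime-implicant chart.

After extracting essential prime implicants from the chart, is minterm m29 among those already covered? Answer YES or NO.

[col 0] 00110, 01001, 01111*, 10100*, 11000*, 11010*, 11011*, 11100*, 11101*, 11111*
[col 1] -1111, 1-100, 11-00, 11-11, 110-0, 1101-, 111-1, 1110-
Prime implicants: -1111, 00110, 01001, 1-100, 11-00, 11-11, 110-0, 1101-, 111-1, 1110-
PI chart (minterm → PIs covering it):
  6 | 00110  (sole → essential)
  15 | -1111  (sole → essential)
  20 | 1-100  (sole → essential)
  24 | 11-00,110-0
  26 | 110-0,1101-
  27 | 11-11,1101-
  28 | 1-100,11-00,1110-
  29 | 111-1,1110-
  31 | -1111,11-11,111-1
Essential prime implicants: -1111, 00110, 1-100

NO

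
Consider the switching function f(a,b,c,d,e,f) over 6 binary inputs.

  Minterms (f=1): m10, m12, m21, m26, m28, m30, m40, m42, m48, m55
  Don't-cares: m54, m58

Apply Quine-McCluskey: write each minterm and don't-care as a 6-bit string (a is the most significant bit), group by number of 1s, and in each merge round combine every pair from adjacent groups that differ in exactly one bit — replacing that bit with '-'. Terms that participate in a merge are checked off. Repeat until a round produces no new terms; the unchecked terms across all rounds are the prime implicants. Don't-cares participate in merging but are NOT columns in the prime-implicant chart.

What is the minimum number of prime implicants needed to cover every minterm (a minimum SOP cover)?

7

[col 0] 001010*, 001100*, 010101, 011010*, 011100*, 011110*, 101000*, 101010*, 110000, 110110*, 110111*, 111010*
[col 1] -01010*, -11010*, 0-1010*, 0-1100, 011-10, 0111-0, 1-1010*, 1010-0, 11011-
[col 2] --1010
Prime implicants: --1010, 0-1100, 010101, 011-10, 0111-0, 1010-0, 110000, 11011-
PI chart (minterm → PIs covering it):
  10 | --1010  (sole → essential)
  12 | 0-1100  (sole → essential)
  21 | 010101  (sole → essential)
  26 | --1010,011-10
  28 | 0-1100,0111-0
  30 | 011-10,0111-0
  40 | 1010-0  (sole → essential)
  42 | --1010,1010-0
  48 | 110000  (sole → essential)
  55 | 11011-  (sole → essential)
Essential prime implicants: --1010, 0-1100, 010101, 1010-0, 110000, 11011-
Petrick residual → 011-10
Minimum SOP uses 7 PIs: cd'ef' + a'cde'f' + a'bc'de'f + a'bcef' + ab'cd'f' + abc'd'e'f' + abc'de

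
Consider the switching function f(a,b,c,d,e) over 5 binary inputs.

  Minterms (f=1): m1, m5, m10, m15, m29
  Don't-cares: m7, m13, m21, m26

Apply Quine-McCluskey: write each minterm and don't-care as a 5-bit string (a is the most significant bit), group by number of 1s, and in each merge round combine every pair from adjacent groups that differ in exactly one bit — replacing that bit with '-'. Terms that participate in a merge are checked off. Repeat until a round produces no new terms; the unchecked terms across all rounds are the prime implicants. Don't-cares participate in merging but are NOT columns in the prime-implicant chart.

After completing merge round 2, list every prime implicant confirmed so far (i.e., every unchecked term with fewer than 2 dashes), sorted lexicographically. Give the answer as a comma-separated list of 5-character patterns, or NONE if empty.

-1010, 00-01

Round 0: 00001✓ 00101✓ 00111✓ 01010✓ 01101✓ 01111✓ 10101✓ 11010✓ 11101✓
Round 1: -0101✓ -1010 -1101✓ 0-101✓ 0-111✓ 00-01 001-1✓ 011-1✓ 1-101✓
Round 2: --101 0-1-1
PIs = {--101, -1010, 0-1-1, 00-01}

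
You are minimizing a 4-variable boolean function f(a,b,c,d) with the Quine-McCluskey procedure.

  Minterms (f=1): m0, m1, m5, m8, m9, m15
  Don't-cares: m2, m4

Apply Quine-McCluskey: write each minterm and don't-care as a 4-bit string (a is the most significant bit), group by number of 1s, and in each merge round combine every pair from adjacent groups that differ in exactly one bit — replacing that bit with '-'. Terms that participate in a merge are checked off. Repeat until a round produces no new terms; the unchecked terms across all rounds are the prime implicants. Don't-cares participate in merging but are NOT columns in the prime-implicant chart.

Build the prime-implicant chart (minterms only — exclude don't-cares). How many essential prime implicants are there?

3

[col 0] 0000*, 0001*, 0010*, 0100*, 0101*, 1000*, 1001*, 1111
[col 1] -000*, -001*, 0-00*, 0-01*, 00-0, 000-*, 010-*, 100-*
[col 2] -00-, 0-0-
Prime implicants: -00-, 0-0-, 00-0, 1111
PI chart (minterm → PIs covering it):
  0 | -00-,0-0-,00-0
  1 | -00-,0-0-
  5 | 0-0-  (sole → essential)
  8 | -00-  (sole → essential)
  9 | -00-  (sole → essential)
  15 | 1111  (sole → essential)
Essential prime implicants: -00-, 0-0-, 1111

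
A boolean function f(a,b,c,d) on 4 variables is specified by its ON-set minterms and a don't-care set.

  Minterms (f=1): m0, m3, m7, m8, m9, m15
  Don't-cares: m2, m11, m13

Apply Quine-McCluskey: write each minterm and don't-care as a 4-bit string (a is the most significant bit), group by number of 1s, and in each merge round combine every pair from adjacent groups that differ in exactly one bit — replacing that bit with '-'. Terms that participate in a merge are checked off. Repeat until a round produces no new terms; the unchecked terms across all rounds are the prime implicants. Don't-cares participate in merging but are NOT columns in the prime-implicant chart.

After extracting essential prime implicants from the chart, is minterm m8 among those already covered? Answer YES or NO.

[col 0] 0000*, 0010*, 0011*, 0111*, 1000*, 1001*, 1011*, 1101*, 1111*
[col 1] -000, -011*, -111*, 0-11*, 00-0, 001-, 1-01*, 1-11*, 10-1*, 100-, 11-1*
[col 2] --11, 1--1
Prime implicants: --11, -000, 00-0, 001-, 1--1, 100-
PI chart (minterm → PIs covering it):
  0 | -000,00-0
  3 | --11,001-
  7 | --11  (sole → essential)
  8 | -000,100-
  9 | 1--1,100-
  15 | --11,1--1
Essential prime implicants: --11

NO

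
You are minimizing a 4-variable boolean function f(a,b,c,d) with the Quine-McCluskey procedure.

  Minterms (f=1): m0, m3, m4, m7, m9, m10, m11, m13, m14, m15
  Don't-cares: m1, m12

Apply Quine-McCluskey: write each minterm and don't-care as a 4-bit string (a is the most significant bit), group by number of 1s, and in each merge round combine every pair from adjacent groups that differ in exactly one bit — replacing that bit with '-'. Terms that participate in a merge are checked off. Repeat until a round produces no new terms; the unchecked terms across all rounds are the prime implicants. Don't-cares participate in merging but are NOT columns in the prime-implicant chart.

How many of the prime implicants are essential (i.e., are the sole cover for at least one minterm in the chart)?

2

size-2^0 implicants → 0000(✓)  0001(✓)  0011(✓)  0100(✓)  0111(✓)  1001(✓)  1010(✓)  1011(✓)  1100(✓)  1101(✓)  1110(✓)  1111(✓)
size-2^1 implicants → -001(✓)  -011(✓)  -100  -111(✓)  0-00  0-11(✓)  00-1(✓)  000-  1-01(✓)  1-10(✓)  1-11(✓)  10-1(✓)  101-(✓)  11-0(✓)  11-1(✓)  110-(✓)  111-(✓)
size-2^2 implicants → --11  -0-1  1--1  1-1-  11--
Unchecked terms (primes): --11, -0-1, -100, 0-00, 000-, 1--1, 1-1-, 11--
Minterm coverage:
  m0 ⊆ 0-00,000-
  m3 ⊆ --11,-0-1
  m4 ⊆ -100,0-00
  m7 ⊆ --11 [E]
  m9 ⊆ -0-1,1--1
  m10 ⊆ 1-1- [E]
  m11 ⊆ --11,-0-1,1--1,1-1-
  m13 ⊆ 1--1,11--
  m14 ⊆ 1-1-,11--
  m15 ⊆ --11,1--1,1-1-,11--
E = {--11, 1-1-}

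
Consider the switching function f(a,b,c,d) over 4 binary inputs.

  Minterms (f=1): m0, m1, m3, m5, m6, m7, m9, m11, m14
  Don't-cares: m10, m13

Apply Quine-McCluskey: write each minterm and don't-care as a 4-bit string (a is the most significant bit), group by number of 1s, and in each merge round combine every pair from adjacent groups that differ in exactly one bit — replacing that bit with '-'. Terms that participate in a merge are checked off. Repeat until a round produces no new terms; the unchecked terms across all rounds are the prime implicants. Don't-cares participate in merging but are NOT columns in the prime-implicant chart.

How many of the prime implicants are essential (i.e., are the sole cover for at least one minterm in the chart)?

1

size-2^0 implicants → 0000(✓)  0001(✓)  0011(✓)  0101(✓)  0110(✓)  0111(✓)  1001(✓)  1010(✓)  1011(✓)  1101(✓)  1110(✓)
size-2^1 implicants → -001(✓)  -011(✓)  -101(✓)  -110  0-01(✓)  0-11(✓)  00-1(✓)  000-  01-1(✓)  011-  1-01(✓)  1-10  10-1(✓)  101-
size-2^2 implicants → --01  -0-1  0--1
Unchecked terms (primes): --01, -0-1, -110, 0--1, 000-, 011-, 1-10, 101-
Minterm coverage:
  m0 ⊆ 000- [E]
  m1 ⊆ --01,-0-1,0--1,000-
  m3 ⊆ -0-1,0--1
  m5 ⊆ --01,0--1
  m6 ⊆ -110,011-
  m7 ⊆ 0--1,011-
  m9 ⊆ --01,-0-1
  m11 ⊆ -0-1,101-
  m14 ⊆ -110,1-10
E = {000-}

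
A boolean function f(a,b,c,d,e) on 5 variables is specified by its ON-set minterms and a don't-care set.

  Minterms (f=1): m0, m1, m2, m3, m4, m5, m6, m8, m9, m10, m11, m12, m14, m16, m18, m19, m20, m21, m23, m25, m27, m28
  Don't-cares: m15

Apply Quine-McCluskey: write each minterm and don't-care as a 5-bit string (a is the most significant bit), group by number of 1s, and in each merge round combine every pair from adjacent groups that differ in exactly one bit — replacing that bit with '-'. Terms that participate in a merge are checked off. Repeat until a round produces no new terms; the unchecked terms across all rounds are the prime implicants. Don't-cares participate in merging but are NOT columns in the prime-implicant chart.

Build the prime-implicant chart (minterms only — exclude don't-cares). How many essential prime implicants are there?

[col 0] 00000*, 00001*, 00010*, 00011*, 00100*, 00101*, 00110*, 01000*, 01001*, 01010*, 01011*, 01100*, 01110*, 01111*, 10000*, 10010*, 10011*, 10100*, 10101*, 10111*, 11001*, 11011*, 11100*
[col 1] -0000*, -0010*, -0011*, -0100*, -0101*, -1001*, -1011*, -1100*, 0-000*, 0-001*, 0-010*, 0-011*, 0-100*, 0-110*, 00-00*, 00-01*, 00-10*, 000-0*, 000-1*, 0000-*, 0001-*, 001-0*, 0010-*, 01-00*, 01-10*, 01-11*, 010-0*, 010-1*, 0100-*, 0101-*, 011-0*, 0111-*, 1-011*, 1-100*, 10-00*, 10-11, 100-0*, 1001-*, 101-1, 1010-*, 110-1*
[col 2] --011, --100, -0-00, -00-0, -001-, -010-, -10-1, 0--00*, 0--10*, 0-0-0*, 0-0-1*, 0-00-*, 0-01-*, 0-1-0*, 00--0*, 00-0-, 000--*, 01--0*, 01-1-, 010--*
[col 3] 0---0, 0-0--
Prime implicants: --011, --100, -0-00, -00-0, -001-, -010-, -10-1, 0---0, 0-0--, 00-0-, 01-1-, 10-11, 101-1
PI chart (minterm → PIs covering it):
  0 | -0-00,-00-0,0---0,0-0--,00-0-
  1 | 0-0--,00-0-
  2 | -00-0,-001-,0---0,0-0--
  3 | --011,-001-,0-0--
  4 | --100,-0-00,-010-,0---0,00-0-
  5 | -010-,00-0-
  6 | 0---0  (sole → essential)
  8 | 0---0,0-0--
  9 | -10-1,0-0--
  10 | 0---0,0-0--,01-1-
  11 | --011,-10-1,0-0--,01-1-
  12 | --100,0---0
  14 | 0---0,01-1-
  16 | -0-00,-00-0
  18 | -00-0,-001-
  19 | --011,-001-,10-11
  20 | --100,-0-00,-010-
  21 | -010-,101-1
  23 | 10-11,101-1
  25 | -10-1  (sole → essential)
  27 | --011,-10-1
  28 | --100  (sole → essential)
Essential prime implicants: --100, -10-1, 0---0

3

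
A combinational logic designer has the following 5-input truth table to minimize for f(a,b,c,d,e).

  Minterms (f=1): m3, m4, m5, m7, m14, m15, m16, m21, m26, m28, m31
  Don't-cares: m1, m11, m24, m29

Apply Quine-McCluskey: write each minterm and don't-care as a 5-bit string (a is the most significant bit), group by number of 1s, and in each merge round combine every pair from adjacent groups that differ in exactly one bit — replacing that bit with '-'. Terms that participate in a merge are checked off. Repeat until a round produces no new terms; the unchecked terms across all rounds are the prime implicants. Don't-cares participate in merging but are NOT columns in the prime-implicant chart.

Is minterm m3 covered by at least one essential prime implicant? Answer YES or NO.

NO

Round 0: 00001✓ 00011✓ 00100✓ 00101✓ 00111✓ 01011✓ 01110✓ 01111✓ 10000✓ 10101✓ 11000✓ 11010✓ 11100✓ 11101✓ 11111✓
Round 1: -0101 -1111 0-011✓ 0-111✓ 00-01✓ 00-11✓ 000-1✓ 001-1✓ 0010- 01-11✓ 0111- 1-000 1-101 11-00 110-0 111-1 1110-
Round 2: 0--11 00--1
PIs = {-0101, -1111, 0--11, 00--1, 0010-, 0111-, 1-000, 1-101, 11-00, 110-0, 111-1, 1110-}
Coverage chart:
  m3: 0--11,00--1
  m4: 0010- ←essential
  m5: -0101,00--1,0010-
  m7: 0--11,00--1
  m14: 0111- ←essential
  m15: -1111,0--11,0111-
  m16: 1-000 ←essential
  m21: -0101,1-101
  m26: 110-0 ←essential
  m28: 11-00,1110-
  m31: -1111,111-1
Essential: 0010-, 0111-, 1-000, 110-0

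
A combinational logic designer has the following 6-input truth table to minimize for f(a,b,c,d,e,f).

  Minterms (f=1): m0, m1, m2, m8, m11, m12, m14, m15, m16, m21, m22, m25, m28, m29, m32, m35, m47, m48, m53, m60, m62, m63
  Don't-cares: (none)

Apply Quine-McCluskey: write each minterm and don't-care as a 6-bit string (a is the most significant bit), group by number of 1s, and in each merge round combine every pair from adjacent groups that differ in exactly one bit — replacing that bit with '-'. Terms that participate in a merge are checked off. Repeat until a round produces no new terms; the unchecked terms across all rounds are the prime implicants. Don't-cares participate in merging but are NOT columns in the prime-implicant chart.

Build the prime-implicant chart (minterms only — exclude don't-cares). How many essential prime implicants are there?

[col 0] 000000*, 000001*, 000010*, 001000*, 001011*, 001100*, 001110*, 001111*, 010000*, 010101*, 010110, 011001*, 011100*, 011101*, 100000*, 100011, 101111*, 110000*, 110101*, 111100*, 111110*, 111111*
[col 1] -00000*, -01111, -10000*, -10101, -11100, 0-0000*, 0-1100, 00-000, 0000-0, 00000-, 001-00, 001-11, 0011-0, 00111-, 01-101, 011-01, 01110-, 1-0000*, 1-1111, 1111-0, 11111-
[col 2] --0000
Prime implicants: --0000, -01111, -10101, -11100, 0-1100, 00-000, 0000-0, 00000-, 001-00, 001-11, 0011-0, 00111-, 01-101, 010110, 011-01, 01110-, 1-1111, 100011, 1111-0, 11111-
PI chart (minterm → PIs covering it):
  0 | --0000,00-000,0000-0,00000-
  1 | 00000-  (sole → essential)
  2 | 0000-0  (sole → essential)
  8 | 00-000,001-00
  11 | 001-11  (sole → essential)
  12 | 0-1100,001-00,0011-0
  14 | 0011-0,00111-
  15 | -01111,001-11,00111-
  16 | --0000  (sole → essential)
  21 | -10101,01-101
  22 | 010110  (sole → essential)
  25 | 011-01  (sole → essential)
  28 | -11100,0-1100,01110-
  29 | 01-101,011-01,01110-
  32 | --0000  (sole → essential)
  35 | 100011  (sole → essential)
  47 | -01111,1-1111
  48 | --0000  (sole → essential)
  53 | -10101  (sole → essential)
  60 | -11100,1111-0
  62 | 1111-0,11111-
  63 | 1-1111,11111-
Essential prime implicants: --0000, -10101, 0000-0, 00000-, 001-11, 010110, 011-01, 100011

8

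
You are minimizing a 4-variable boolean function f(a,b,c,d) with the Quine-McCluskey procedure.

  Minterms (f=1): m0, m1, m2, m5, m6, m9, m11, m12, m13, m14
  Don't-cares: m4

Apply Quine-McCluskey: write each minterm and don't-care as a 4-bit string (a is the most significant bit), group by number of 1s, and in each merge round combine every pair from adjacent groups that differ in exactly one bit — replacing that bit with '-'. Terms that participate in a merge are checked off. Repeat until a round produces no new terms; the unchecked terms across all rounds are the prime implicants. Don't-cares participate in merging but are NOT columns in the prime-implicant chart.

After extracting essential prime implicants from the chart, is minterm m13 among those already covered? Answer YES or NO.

NO

Round 0: 0000✓ 0001✓ 0010✓ 0100✓ 0101✓ 0110✓ 1001✓ 1011✓ 1100✓ 1101✓ 1110✓
Round 1: -001✓ -100✓ -101✓ -110✓ 0-00✓ 0-01✓ 0-10✓ 00-0✓ 000-✓ 01-0✓ 010-✓ 1-01✓ 10-1 11-0✓ 110-✓
Round 2: --01 -1-0 -10- 0--0 0-0-
PIs = {--01, -1-0, -10-, 0--0, 0-0-, 10-1}
Coverage chart:
  m0: 0--0,0-0-
  m1: --01,0-0-
  m2: 0--0 ←essential
  m5: --01,-10-,0-0-
  m6: -1-0,0--0
  m9: --01,10-1
  m11: 10-1 ←essential
  m12: -1-0,-10-
  m13: --01,-10-
  m14: -1-0 ←essential
Essential: -1-0, 0--0, 10-1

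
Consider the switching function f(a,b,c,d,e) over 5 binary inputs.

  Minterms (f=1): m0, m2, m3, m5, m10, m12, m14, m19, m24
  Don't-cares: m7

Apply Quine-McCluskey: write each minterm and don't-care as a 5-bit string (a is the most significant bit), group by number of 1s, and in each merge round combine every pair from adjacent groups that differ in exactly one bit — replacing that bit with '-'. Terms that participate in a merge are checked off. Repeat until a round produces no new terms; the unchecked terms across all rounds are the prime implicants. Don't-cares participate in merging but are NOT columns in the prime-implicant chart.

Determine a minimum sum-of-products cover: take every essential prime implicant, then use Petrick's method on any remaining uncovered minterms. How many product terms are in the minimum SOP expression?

size-2^0 implicants → 00000(✓)  00010(✓)  00011(✓)  00101(✓)  00111(✓)  01010(✓)  01100(✓)  01110(✓)  10011(✓)  11000
size-2^1 implicants → -0011  0-010  00-11  000-0  0001-  001-1  01-10  011-0
Unchecked terms (primes): -0011, 0-010, 00-11, 000-0, 0001-, 001-1, 01-10, 011-0, 11000
Minterm coverage:
  m0 ⊆ 000-0 [E]
  m2 ⊆ 0-010,000-0,0001-
  m3 ⊆ -0011,00-11,0001-
  m5 ⊆ 001-1 [E]
  m10 ⊆ 0-010,01-10
  m12 ⊆ 011-0 [E]
  m14 ⊆ 01-10,011-0
  m19 ⊆ -0011 [E]
  m24 ⊆ 11000 [E]
E = {-0011, 000-0, 001-1, 011-0, 11000}
Petrick residual → 0-010
Cover = b'c'de + a'c'de' + a'b'c'e' + a'b'ce + a'bce' + abc'd'e'  |cover|=6

6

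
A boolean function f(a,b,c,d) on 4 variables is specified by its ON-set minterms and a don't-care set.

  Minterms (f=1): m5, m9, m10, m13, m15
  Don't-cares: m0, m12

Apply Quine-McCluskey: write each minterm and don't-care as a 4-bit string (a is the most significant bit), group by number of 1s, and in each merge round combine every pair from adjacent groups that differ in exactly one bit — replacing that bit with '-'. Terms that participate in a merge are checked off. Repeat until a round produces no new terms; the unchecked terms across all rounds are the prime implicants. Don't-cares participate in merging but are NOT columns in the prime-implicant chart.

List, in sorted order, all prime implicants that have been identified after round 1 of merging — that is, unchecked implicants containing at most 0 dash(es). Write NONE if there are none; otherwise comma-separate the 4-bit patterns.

0000, 1010

size-2^0 implicants → 0000  0101(✓)  1001(✓)  1010  1100(✓)  1101(✓)  1111(✓)
size-2^1 implicants → -101  1-01  11-1  110-
Unchecked terms (primes): -101, 0000, 1-01, 1010, 11-1, 110-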